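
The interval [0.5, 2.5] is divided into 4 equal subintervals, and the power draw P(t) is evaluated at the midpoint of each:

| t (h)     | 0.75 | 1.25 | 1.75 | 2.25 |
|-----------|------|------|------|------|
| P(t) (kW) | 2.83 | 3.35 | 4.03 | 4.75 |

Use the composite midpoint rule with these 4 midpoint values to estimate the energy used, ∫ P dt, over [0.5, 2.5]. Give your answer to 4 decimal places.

7.4800

h = 0.5, n = 4.
h·[y(m₁) + y(m₂) + y(m₃) + y(m₄)] = 0.5·(14.96) = 7.4800.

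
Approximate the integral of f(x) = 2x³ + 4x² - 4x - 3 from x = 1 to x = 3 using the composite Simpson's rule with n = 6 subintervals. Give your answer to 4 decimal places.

52.6667

h = (3 − 1)/6 = 0.333333.
Nodes x₀,…,x₆ = 1, 1.333333, 1.666667, 2, 2.333333, 2.666667, 3.
f(x) = 2x³ + 4x² - 4x - 3: f₀=-1, f₁=3.518519, f₂=10.703704, f₃=21, f₄=34.851852, f₅=52.703704, f₆=75.
(h/3)·[f₀ + 4f₁ + 2f₂ + 4f₃ + 2f₄ + 4f₅ + f₆] = 0.111111·(474) = 52.6667.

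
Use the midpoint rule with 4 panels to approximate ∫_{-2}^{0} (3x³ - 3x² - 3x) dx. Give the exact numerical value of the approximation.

h = (0 − (-2))/4 = 0.5.
Midpoints m₁,…,m₄ = -1.75, -1.25, -0.75, -0.25.
f(m₁)=-20.015625, f(m₂)=-6.796875, f(m₃)=-0.703125, f(m₄)=0.515625.
h·[f(m₁) + f(m₂) + f(m₃) + f(m₄)] = 0.5·(-27) = -13.5.

-13.5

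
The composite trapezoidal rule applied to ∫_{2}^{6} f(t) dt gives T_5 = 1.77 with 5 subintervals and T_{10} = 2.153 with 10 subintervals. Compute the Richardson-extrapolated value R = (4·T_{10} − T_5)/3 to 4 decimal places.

R = (4·T_{10} − T_5) / 3 = (4·2.153 − 1.77)/3 = (6.842)/3 = 2.2807.

2.2807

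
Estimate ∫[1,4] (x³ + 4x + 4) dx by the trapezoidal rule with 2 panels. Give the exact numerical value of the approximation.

114.1875

h = (4 − 1)/2 = 1.5.
Nodes x₀,…,x₂ = 1, 2.5, 4.
f(x) = x³ + 4x + 4: f₀=9, f₁=29.625, f₂=84.
(h/2)·[f₀ + 2f₁ + f₂] = 0.75·(152.25) = 114.1875.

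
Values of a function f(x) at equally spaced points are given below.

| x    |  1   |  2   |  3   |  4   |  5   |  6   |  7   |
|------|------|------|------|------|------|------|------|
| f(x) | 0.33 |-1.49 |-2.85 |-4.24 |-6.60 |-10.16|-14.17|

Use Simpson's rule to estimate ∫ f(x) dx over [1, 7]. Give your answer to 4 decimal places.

-32.1000

h = 1, n = 6.
(h/3)·[y₀ + 4y₁ + 2y₂ + 4y₃ + 2y₄ + 4y₅ + y₆] = 0.333333·(-96.30) = -32.1000.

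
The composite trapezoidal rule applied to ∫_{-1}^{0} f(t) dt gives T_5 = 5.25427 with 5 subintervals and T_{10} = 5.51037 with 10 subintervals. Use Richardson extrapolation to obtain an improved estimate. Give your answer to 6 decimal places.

R = (4·T_{10} − T_5) / 3 = (4·5.51037 − 5.25427)/3 = (16.78721)/3 = 5.595737.

5.595737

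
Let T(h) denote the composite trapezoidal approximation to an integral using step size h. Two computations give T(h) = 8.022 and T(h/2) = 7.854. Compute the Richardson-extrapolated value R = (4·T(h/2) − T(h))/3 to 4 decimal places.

7.7980

R = (4·T(h/2) − T(h)) / 3 = (4·7.854 − 8.022)/3 = (23.394)/3 = 7.7980.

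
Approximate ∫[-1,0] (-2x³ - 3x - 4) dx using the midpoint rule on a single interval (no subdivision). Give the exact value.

-2.25

M = (b−a)·f(-0.5) = 1·(-2.25) = -2.25.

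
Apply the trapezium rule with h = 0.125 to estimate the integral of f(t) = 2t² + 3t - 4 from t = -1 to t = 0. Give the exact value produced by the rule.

-4.828125

h = (0 − (-1))/8 = 0.125.
Nodes t₀,…,t₈ = -1, -0.875, -0.75, -0.625, -0.5, -0.375, -0.25, -0.125, 0.
f(t) = 2t² + 3t - 4: f₀=-5, f₁=-5.09375, f₂=-5.125, f₃=-5.09375, f₄=-5, f₅=-4.84375, f₆=-4.625, f₇=-4.34375, f₈=-4.
(h/2)·[f₀ + 2f₁ + 2f₂ + 2f₃ + 2f₄ + 2f₅ + 2f₆ + 2f₇ + f₈] = 0.0625·(-77.25) = -4.828125.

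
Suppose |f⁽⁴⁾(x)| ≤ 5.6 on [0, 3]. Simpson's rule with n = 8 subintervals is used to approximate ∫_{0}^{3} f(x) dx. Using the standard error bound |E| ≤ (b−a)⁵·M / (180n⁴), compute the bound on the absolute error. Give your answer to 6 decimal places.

|E| ≤ (3)⁵·5.6 / (180·8⁴) = 1360.8/737280 = 0.001846.

0.001846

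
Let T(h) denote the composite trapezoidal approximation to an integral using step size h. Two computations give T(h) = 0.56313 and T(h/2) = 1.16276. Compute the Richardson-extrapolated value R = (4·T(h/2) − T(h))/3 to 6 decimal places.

R = (4·T(h/2) − T(h)) / 3 = (4·1.16276 − 0.56313)/3 = (4.08791)/3 = 1.362637.

1.362637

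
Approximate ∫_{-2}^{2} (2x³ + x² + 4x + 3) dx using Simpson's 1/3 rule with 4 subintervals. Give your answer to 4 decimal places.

h = (2 − (-2))/4 = 1.
Nodes x₀,…,x₄ = -2, -1, 0, 1, 2.
f(x) = 2x³ + x² + 4x + 3: f₀=-17, f₁=-2, f₂=3, f₃=10, f₄=31.
(h/3)·[f₀ + 4f₁ + 2f₂ + 4f₃ + f₄] = 0.333333·(52) = 17.3333.

17.3333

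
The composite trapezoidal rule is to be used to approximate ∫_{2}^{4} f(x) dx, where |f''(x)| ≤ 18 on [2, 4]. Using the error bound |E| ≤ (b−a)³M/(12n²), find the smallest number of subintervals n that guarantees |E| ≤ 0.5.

Need 144/(12n²) ≤ 0.5.
n² ≥ 144/(12·0.5) = 24 ⇒ n ≥ 4.8990, so the smallest n is 5.

5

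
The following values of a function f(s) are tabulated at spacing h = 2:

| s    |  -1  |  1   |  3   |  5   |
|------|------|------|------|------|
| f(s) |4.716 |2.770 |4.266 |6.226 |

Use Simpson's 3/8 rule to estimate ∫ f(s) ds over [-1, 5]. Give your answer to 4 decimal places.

h = 2, n = 3.
(3h/8)·[y₀ + 3y₁ + 3y₂ + y₃] = 0.75·(32.050) = 24.0375.

24.0375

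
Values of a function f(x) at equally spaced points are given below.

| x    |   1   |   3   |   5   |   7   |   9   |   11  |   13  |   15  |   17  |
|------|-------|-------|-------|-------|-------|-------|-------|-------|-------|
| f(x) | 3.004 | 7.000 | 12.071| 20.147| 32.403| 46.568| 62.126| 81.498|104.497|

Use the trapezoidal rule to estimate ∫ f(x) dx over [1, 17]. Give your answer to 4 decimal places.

631.1270

h = 2, n = 8.
(h/2)·[y₀ + 2y₁ + 2y₂ + 2y₃ + 2y₄ + 2y₅ + 2y₆ + 2y₇ + y₈] = 1·(631.127) = 631.1270.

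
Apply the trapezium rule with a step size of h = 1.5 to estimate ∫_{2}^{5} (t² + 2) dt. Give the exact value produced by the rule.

h = (5 − 2)/2 = 1.5.
Nodes t₀,…,t₂ = 2, 3.5, 5.
f(t) = t² + 2: f₀=6, f₁=14.25, f₂=27.
(h/2)·[f₀ + 2f₁ + f₂] = 0.75·(61.5) = 46.125.

46.125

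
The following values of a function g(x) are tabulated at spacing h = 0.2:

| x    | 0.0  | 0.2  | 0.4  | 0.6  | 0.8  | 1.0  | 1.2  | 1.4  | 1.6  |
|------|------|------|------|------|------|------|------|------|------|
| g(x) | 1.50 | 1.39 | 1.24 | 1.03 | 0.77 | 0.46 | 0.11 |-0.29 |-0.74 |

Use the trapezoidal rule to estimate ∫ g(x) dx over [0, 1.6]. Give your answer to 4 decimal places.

h = 0.2, n = 8.
(h/2)·[y₀ + 2y₁ + 2y₂ + 2y₃ + 2y₄ + 2y₅ + 2y₆ + 2y₇ + y₈] = 0.1·(10.18) = 1.0180.

1.0180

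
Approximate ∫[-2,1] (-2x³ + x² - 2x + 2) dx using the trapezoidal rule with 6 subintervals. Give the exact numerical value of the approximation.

h = (1 − (-2))/6 = 0.5.
Nodes x₀,…,x₆ = -2, -1.5, -1, -0.5, 0, 0.5, 1.
f(x) = -2x³ + x² - 2x + 2: f₀=26, f₁=14, f₂=7, f₃=3.5, f₄=2, f₅=1, f₆=-1.
(h/2)·[f₀ + 2f₁ + 2f₂ + 2f₃ + 2f₄ + 2f₅ + f₆] = 0.25·(80) = 20.

20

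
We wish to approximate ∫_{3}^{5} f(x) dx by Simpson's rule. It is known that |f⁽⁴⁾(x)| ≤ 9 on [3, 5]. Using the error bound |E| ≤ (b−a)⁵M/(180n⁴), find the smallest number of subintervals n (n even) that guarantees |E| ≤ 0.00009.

12

Need 288/(180n⁴) ≤ 0.00009.
n⁴ ≥ 288/(180·0.00009) = 17777.8 ⇒ n ≥ 11.5470, so the smallest even n is 12. (n must be even for Simpson's rule.)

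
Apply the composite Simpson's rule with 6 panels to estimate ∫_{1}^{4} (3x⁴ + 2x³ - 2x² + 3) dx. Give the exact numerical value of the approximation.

h = (4 − 1)/6 = 0.5.
Nodes x₀,…,x₆ = 1, 1.5, 2, 2.5, 3, 3.5, 4.
f(x) = 3x⁴ + 2x³ - 2x² + 3: f₀=6, f₁=20.4375, f₂=59, f₃=138.9375, f₄=282, f₅=514.4375, f₆=867.
(h/3)·[f₀ + 4f₁ + 2f₂ + 4f₃ + 2f₄ + 4f₅ + f₆] = 0.166667·(4250.25) = 708.375.

708.375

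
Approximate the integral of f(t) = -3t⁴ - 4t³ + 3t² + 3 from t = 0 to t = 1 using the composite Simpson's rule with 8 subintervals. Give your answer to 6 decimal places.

2.399902

h = (1 − 0)/8 = 0.125.
Nodes t₀,…,t₈ = 0, 0.125, 0.25, 0.375, 0.5, 0.625, 0.75, 0.875, 1.
f(t) = -3t⁴ - 4t³ + 3t² + 3: f₀=3, f₁=3.038330078125, f₂=3.11328125, f₃=3.151611328125, f₄=3.0625, f₅=2.737548828125, f₆=2.05078125, f₇=0.858642578125, f₈=-1.
(h/3)·[f₀ + 4f₁ + 2f₂ + 4f₃ + 2f₄ + 4f₅ + 2f₆ + 4f₇ + f₈] = 0.041667·(57.59765625) = 2.399902.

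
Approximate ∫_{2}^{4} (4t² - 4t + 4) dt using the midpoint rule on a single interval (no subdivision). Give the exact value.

56

M = (b−a)·f(3) = 2·(28) = 56.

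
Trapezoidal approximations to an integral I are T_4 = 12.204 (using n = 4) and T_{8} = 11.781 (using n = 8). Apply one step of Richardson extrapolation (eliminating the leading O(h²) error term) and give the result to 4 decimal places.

11.6400

R = (4·T_{8} − T_4) / 3 = (4·11.781 − 12.204)/3 = (34.920)/3 = 11.6400.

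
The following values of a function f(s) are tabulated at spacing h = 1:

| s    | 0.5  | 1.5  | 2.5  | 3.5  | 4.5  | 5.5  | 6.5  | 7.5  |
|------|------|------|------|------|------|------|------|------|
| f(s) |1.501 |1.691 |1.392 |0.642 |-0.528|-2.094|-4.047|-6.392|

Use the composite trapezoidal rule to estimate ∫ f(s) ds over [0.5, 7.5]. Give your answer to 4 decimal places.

-5.3895

h = 1, n = 7.
(h/2)·[y₀ + 2y₁ + 2y₂ + 2y₃ + 2y₄ + 2y₅ + 2y₆ + y₇] = 0.5·(-10.779) = -5.3895.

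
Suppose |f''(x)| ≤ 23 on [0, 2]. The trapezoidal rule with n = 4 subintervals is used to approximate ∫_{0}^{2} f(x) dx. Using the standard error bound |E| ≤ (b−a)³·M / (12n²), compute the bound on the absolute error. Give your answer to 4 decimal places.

|E| ≤ (2)³·23 / (12·4²) = 184/192 = 0.9583.

0.9583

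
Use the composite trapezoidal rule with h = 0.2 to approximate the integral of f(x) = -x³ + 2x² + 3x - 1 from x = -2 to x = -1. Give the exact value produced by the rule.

h = (-1 − (-2))/5 = 0.2.
Nodes x₀,…,x₅ = -2, -1.8, -1.6, -1.4, -1.2, -1.
f(x) = -x³ + 2x² + 3x - 1: f₀=9, f₁=5.912, f₂=3.416, f₃=1.464, f₄=0.008, f₅=-1.
(h/2)·[f₀ + 2f₁ + 2f₂ + 2f₃ + 2f₄ + f₅] = 0.1·(29.6) = 2.96.

2.96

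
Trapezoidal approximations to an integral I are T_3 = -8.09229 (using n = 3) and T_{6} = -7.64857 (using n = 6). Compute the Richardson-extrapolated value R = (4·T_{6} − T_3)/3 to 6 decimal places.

R = (4·T_{6} − T_3) / 3 = (4·(-7.64857) − (-8.09229))/3 = (-22.50199)/3 = -7.500663.

-7.500663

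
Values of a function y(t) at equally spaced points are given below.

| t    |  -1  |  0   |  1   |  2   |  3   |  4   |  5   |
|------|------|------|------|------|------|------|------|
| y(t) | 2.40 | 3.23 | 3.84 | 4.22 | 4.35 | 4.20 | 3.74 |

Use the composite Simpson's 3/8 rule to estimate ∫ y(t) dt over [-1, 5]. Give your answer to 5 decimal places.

23.04000

h = 1, n = 6.
(3h/8)·[y₀ + 3y₁ + 3y₂ + 2y₃ + 3y₄ + 3y₅ + y₆] = 0.375·(61.44) = 23.04000.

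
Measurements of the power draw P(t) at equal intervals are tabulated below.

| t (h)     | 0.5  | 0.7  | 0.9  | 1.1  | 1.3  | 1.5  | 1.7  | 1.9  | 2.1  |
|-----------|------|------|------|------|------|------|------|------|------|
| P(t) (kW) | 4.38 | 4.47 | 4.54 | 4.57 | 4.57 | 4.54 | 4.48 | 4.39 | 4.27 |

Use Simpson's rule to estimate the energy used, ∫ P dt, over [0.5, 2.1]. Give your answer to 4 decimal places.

h = 0.2, n = 8.
(h/3)·[y₀ + 4y₁ + 2y₂ + 4y₃ + 2y₄ + 4y₅ + 2y₆ + 4y₇ + y₈] = 0.066667·(107.71) = 7.1807.

7.1807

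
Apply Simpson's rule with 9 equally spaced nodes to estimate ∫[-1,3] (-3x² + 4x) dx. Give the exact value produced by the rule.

-12

h = (3 − (-1))/8 = 0.5.
Nodes x₀,…,x₈ = -1, -0.5, 0, 0.5, 1, 1.5, 2, 2.5, 3.
f(x) = -3x² + 4x: f₀=-7, f₁=-2.75, f₂=0, f₃=1.25, f₄=1, f₅=-0.75, f₆=-4, f₇=-8.75, f₈=-15.
(h/3)·[f₀ + 4f₁ + 2f₂ + 4f₃ + 2f₄ + 4f₅ + 2f₆ + 4f₇ + f₈] = 0.166667·(-72) = -12.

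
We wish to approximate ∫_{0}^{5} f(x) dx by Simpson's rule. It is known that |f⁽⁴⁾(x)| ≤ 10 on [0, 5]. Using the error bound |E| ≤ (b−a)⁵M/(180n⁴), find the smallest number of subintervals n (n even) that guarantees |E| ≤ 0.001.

22

Need 31250/(180n⁴) ≤ 0.001.
n⁴ ≥ 31250/(180·0.001) = 173611 ⇒ n ≥ 20.4124, so the smallest even n is 22. (n must be even for Simpson's rule.)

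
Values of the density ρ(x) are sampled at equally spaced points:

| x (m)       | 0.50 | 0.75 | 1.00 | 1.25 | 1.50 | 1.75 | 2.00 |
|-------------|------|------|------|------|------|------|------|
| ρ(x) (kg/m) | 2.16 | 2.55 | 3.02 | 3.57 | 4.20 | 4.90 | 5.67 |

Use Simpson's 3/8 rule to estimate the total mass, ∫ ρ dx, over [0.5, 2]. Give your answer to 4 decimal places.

h = 0.25, n = 6.
(3h/8)·[y₀ + 3y₁ + 3y₂ + 2y₃ + 3y₄ + 3y₅ + y₆] = 0.09375·(58.98) = 5.5294.

5.5294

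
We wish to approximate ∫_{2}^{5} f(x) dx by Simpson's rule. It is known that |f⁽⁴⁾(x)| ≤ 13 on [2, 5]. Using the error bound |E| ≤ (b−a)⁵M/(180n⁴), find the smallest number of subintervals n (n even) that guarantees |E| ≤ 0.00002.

32

Need 3159/(180n⁴) ≤ 0.00002.
n⁴ ≥ 3159/(180·0.00002) = 877500 ⇒ n ≥ 30.6064, so the smallest even n is 32. (n must be even for Simpson's rule.)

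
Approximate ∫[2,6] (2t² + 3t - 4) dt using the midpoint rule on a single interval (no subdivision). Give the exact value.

M = (b−a)·f(4) = 4·(40) = 160.

160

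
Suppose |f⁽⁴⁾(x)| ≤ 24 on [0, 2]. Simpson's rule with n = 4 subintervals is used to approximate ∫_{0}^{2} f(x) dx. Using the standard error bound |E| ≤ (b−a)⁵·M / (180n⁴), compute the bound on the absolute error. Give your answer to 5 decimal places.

0.01667

|E| ≤ (2)⁵·24 / (180·4⁴) = 768/46080 = 0.01667.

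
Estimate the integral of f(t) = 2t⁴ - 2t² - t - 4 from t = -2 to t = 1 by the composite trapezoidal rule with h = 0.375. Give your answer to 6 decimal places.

-2.600830

h = (1 − (-2))/8 = 0.375.
Nodes t₀,…,t₈ = -2, -1.625, -1.25, -0.875, -0.5, -0.125, 0.25, 0.625, 1.
f(t) = 2t⁴ - 2t² - t - 4: f₀=22, f₁=6.28955078125, f₂=-0.9921875, f₃=-3.48388671875, f₄=-3.875, f₅=-3.90576171875, f₆=-4.3671875, f₇=-5.10107421875, f₈=-5.
(h/2)·[f₀ + 2f₁ + 2f₂ + 2f₃ + 2f₄ + 2f₅ + 2f₆ + 2f₇ + f₈] = 0.1875·(-13.87109375) = -2.600830.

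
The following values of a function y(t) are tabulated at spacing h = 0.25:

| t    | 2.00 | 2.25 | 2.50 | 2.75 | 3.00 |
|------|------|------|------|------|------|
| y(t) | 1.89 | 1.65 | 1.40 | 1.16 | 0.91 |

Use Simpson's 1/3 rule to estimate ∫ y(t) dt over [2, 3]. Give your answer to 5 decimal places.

h = 0.25, n = 4.
(h/3)·[y₀ + 4y₁ + 2y₂ + 4y₃ + y₄] = 0.083333·(16.84) = 1.40333.

1.40333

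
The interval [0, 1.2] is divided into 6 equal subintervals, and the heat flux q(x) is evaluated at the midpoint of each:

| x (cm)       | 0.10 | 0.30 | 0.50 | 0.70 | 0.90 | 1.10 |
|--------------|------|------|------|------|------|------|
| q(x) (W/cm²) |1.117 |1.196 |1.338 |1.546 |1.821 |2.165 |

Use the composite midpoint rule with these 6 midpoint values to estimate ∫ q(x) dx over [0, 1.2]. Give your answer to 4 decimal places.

1.8366

h = 0.2, n = 6.
h·[y(m₁) + y(m₂) + y(m₃) + y(m₄) + y(m₅) + y(m₆)] = 0.2·(9.183) = 1.8366.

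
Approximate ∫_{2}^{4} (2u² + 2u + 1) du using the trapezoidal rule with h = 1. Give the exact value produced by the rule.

h = (4 − 2)/2 = 1.
Nodes u₀,…,u₂ = 2, 3, 4.
f(u) = 2u² + 2u + 1: f₀=13, f₁=25, f₂=41.
(h/2)·[f₀ + 2f₁ + f₂] = 0.5·(104) = 52.

52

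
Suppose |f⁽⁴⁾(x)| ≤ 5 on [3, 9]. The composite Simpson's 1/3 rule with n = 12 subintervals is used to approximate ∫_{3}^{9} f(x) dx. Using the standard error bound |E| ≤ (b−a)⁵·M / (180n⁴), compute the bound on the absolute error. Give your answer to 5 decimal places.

0.01042

|E| ≤ (6)⁵·5 / (180·12⁴) = 38880/3732480 = 0.01042.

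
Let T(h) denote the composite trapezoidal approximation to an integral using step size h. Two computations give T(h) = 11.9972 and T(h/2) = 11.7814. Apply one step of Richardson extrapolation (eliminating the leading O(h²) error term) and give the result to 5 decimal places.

11.70947

R = (4·T(h/2) − T(h)) / 3 = (4·11.7814 − 11.9972)/3 = (35.1284)/3 = 11.70947.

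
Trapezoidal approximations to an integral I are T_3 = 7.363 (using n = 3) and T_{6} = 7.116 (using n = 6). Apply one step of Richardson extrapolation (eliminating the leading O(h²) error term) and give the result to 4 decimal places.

7.0337

R = (4·T_{6} − T_3) / 3 = (4·7.116 − 7.363)/3 = (21.101)/3 = 7.0337.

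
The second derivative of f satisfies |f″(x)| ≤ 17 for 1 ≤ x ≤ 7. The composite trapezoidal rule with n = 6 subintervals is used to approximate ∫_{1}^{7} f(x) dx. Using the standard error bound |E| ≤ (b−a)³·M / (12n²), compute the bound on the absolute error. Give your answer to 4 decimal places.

8.5000

|E| ≤ (6)³·17 / (12·6²) = 3672/432 = 8.5000.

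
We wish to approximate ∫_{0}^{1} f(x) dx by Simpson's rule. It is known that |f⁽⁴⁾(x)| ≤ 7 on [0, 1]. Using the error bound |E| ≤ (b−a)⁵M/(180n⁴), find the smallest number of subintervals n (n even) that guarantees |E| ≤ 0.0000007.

Need 7/(180n⁴) ≤ 0.0000007.
n⁴ ≥ 7/(180·0.0000007) = 55555.6 ⇒ n ≥ 15.3526, so the smallest even n is 16. (n must be even for Simpson's rule.)

16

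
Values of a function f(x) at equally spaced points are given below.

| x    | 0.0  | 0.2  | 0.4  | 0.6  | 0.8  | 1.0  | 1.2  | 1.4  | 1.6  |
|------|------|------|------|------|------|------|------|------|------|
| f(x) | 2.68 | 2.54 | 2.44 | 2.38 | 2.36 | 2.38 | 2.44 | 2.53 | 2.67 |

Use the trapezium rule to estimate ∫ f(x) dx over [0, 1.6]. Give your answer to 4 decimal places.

h = 0.2, n = 8.
(h/2)·[y₀ + 2y₁ + 2y₂ + 2y₃ + 2y₄ + 2y₅ + 2y₆ + 2y₇ + y₈] = 0.1·(39.49) = 3.9490.

3.9490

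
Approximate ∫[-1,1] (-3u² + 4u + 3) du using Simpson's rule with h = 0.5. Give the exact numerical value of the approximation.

4

h = (1 − (-1))/4 = 0.5.
Nodes u₀,…,u₄ = -1, -0.5, 0, 0.5, 1.
f(u) = -3u² + 4u + 3: f₀=-4, f₁=0.25, f₂=3, f₃=4.25, f₄=4.
(h/3)·[f₀ + 4f₁ + 2f₂ + 4f₃ + f₄] = 0.166667·(24) = 4.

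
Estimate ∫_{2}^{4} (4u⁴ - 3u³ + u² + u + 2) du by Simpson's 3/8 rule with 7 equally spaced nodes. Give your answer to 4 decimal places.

h = (4 − 2)/6 = 0.333333.
Nodes u₀,…,u₆ = 2, 2.333333, 2.666667, 3, 3.333333, 3.666667, 4.
f(u) = 4u⁴ - 3u³ + u² + u + 2: f₀=48, f₁=90.234568, f₂=157.160494, f₃=257, f₄=399.160494, f₅=594.234568, f₆=854.
(3h/8)·[f₀ + 3f₁ + 3f₂ + 2f₃ + 3f₄ + 3f₅ + f₆] = 0.125·(5138.370370) = 642.2963.

642.2963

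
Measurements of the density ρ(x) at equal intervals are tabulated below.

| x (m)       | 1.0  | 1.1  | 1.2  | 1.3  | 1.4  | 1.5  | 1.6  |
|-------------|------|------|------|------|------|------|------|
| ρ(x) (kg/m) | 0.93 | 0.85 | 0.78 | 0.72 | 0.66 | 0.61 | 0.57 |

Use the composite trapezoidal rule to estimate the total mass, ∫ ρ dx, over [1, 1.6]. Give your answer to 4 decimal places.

0.4370

h = 0.1, n = 6.
(h/2)·[y₀ + 2y₁ + 2y₂ + 2y₃ + 2y₄ + 2y₅ + y₆] = 0.05·(8.74) = 0.4370.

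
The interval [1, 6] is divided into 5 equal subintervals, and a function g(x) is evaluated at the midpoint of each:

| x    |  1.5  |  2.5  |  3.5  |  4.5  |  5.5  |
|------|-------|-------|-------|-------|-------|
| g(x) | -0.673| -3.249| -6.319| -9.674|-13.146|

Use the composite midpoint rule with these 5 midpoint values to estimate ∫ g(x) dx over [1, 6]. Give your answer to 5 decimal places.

-33.06100

h = 1, n = 5.
h·[y(m₁) + y(m₂) + y(m₃) + y(m₄) + y(m₅)] = 1·(-33.061) = -33.06100.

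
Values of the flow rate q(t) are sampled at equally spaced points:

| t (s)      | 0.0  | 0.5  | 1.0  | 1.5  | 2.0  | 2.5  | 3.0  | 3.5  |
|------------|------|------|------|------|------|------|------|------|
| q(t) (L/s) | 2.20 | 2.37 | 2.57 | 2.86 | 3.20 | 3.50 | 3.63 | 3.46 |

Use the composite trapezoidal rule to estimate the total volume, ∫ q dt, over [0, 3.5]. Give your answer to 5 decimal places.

10.48000

h = 0.5, n = 7.
(h/2)·[y₀ + 2y₁ + 2y₂ + 2y₃ + 2y₄ + 2y₅ + 2y₆ + y₇] = 0.25·(41.92) = 10.48000.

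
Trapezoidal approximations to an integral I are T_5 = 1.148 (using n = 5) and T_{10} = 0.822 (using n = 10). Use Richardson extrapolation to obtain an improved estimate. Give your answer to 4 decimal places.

R = (4·T_{10} − T_5) / 3 = (4·0.822 − 1.148)/3 = (2.140)/3 = 0.7133.

0.7133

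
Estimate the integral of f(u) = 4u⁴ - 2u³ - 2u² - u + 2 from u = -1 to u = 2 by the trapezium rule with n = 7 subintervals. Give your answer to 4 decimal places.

h = (2 − (-1))/7 = 0.428571.
Nodes u₀,…,u₇ = -1, -0.571429, -0.142857, 0.285714, 0.714286, 1.142857, 1.571429, 2.
f(u) = 4u⁴ - 2u³ - 2u² - u + 2: f₀=7, f₁=2.718034, f₂=2.109538, f₃=1.531029, f₄=0.577676, f₅=2.083299, f₆=12.120367, f₇=40.
(h/2)·[f₀ + 2f₁ + 2f₂ + 2f₃ + 2f₄ + 2f₅ + 2f₆ + f₇] = 0.214286·(89.279883) = 19.1314.

19.1314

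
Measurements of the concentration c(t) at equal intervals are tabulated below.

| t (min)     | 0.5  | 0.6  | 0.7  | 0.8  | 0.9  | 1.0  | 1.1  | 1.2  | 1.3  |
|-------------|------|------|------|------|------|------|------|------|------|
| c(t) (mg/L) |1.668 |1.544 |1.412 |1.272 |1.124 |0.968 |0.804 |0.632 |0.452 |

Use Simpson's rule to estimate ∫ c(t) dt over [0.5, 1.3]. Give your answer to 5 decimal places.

0.88213

h = 0.1, n = 8.
(h/3)·[y₀ + 4y₁ + 2y₂ + 4y₃ + 2y₄ + 4y₅ + 2y₆ + 4y₇ + y₈] = 0.033333·(26.464) = 0.88213.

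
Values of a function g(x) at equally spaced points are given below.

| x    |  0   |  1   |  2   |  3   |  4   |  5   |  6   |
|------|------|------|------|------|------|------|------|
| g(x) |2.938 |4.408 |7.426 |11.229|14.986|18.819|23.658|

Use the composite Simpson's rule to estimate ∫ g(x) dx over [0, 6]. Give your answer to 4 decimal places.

h = 1, n = 6.
(h/3)·[y₀ + 4y₁ + 2y₂ + 4y₃ + 2y₄ + 4y₅ + y₆] = 0.333333·(209.244) = 69.7480.

69.7480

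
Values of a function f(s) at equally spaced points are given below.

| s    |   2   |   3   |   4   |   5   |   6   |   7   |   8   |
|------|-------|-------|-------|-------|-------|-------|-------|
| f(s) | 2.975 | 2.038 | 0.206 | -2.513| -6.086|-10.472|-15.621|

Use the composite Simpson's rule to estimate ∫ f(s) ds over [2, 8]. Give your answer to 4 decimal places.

-22.7313

h = 1, n = 6.
(h/3)·[y₀ + 4y₁ + 2y₂ + 4y₃ + 2y₄ + 4y₅ + y₆] = 0.333333·(-68.194) = -22.7313.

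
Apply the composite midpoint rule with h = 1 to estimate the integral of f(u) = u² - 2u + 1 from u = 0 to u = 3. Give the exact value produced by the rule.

h = (3 − 0)/3 = 1.
Midpoints m₁,…,m₃ = 0.5, 1.5, 2.5.
f(m₁)=0.25, f(m₂)=0.25, f(m₃)=2.25.
h·[f(m₁) + f(m₂) + f(m₃)] = 1·(2.75) = 2.75.

2.75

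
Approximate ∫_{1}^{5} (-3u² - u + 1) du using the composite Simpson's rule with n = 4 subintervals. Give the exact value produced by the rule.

h = (5 − 1)/4 = 1.
Nodes u₀,…,u₄ = 1, 2, 3, 4, 5.
f(u) = -3u² - u + 1: f₀=-3, f₁=-13, f₂=-29, f₃=-51, f₄=-79.
(h/3)·[f₀ + 4f₁ + 2f₂ + 4f₃ + f₄] = 0.333333·(-396) = -132.

-132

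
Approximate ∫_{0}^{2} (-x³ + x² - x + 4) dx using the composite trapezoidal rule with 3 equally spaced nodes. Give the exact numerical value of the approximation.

4

h = (2 − 0)/2 = 1.
Nodes x₀,…,x₂ = 0, 1, 2.
f(x) = -x³ + x² - x + 4: f₀=4, f₁=3, f₂=-2.
(h/2)·[f₀ + 2f₁ + f₂] = 0.5·(8) = 4.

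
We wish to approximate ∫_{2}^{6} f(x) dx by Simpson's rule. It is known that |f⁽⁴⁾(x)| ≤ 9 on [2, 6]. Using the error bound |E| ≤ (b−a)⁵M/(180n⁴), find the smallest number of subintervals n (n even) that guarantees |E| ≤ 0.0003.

22

Need 9216/(180n⁴) ≤ 0.0003.
n⁴ ≥ 9216/(180·0.0003) = 170667 ⇒ n ≥ 20.3253, so the smallest even n is 22. (n must be even for Simpson's rule.)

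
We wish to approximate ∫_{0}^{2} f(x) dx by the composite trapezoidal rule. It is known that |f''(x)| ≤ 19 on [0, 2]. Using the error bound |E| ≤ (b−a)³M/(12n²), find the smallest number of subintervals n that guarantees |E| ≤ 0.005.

51

Need 152/(12n²) ≤ 0.005.
n² ≥ 152/(12·0.005) = 2533.33 ⇒ n ≥ 50.3322, so the smallest n is 51.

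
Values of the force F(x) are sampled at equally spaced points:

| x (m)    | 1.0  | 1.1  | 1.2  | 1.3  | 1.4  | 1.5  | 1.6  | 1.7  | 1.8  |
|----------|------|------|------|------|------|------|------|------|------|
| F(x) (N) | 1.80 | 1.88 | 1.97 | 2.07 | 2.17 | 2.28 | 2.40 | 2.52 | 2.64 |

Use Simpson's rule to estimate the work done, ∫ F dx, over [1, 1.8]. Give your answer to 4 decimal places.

h = 0.1, n = 8.
(h/3)·[y₀ + 4y₁ + 2y₂ + 4y₃ + 2y₄ + 4y₅ + 2y₆ + 4y₇ + y₈] = 0.033333·(52.52) = 1.7507.

1.7507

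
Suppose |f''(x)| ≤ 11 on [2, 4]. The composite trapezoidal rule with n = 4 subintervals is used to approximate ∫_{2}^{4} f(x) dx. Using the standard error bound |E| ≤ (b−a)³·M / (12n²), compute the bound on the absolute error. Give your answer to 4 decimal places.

|E| ≤ (2)³·11 / (12·4²) = 88/192 = 0.4583.

0.4583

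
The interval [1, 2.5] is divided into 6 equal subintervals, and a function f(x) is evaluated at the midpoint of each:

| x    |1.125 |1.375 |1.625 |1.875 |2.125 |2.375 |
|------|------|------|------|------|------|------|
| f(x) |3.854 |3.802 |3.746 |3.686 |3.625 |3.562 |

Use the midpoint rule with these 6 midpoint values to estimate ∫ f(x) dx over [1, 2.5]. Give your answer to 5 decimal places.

5.56875

h = 0.25, n = 6.
h·[y(m₁) + y(m₂) + y(m₃) + y(m₄) + y(m₅) + y(m₆)] = 0.25·(22.275) = 5.56875.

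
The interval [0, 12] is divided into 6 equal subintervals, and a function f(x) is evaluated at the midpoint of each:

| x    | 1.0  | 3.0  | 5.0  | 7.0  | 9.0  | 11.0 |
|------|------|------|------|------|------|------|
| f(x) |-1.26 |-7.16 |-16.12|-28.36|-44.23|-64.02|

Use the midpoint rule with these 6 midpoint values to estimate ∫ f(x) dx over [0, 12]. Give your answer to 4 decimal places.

-322.3000

h = 2, n = 6.
h·[y(m₁) + y(m₂) + y(m₃) + y(m₄) + y(m₅) + y(m₆)] = 2·(-161.15) = -322.3000.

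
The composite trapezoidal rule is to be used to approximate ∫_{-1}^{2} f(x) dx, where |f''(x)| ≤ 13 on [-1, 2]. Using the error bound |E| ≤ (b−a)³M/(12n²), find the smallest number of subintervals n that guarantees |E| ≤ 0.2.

Need 351/(12n²) ≤ 0.2.
n² ≥ 351/(12·0.2) = 146.25 ⇒ n ≥ 12.0934, so the smallest n is 13.

13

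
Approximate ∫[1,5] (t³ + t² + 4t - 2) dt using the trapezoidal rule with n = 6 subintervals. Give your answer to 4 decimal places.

240.2963

h = (5 − 1)/6 = 0.666667.
Nodes t₀,…,t₆ = 1, 1.666667, 2.333333, 3, 3.666667, 4.333333, 5.
f(t) = t³ + t² + 4t - 2: f₀=4, f₁=12.074074, f₂=25.481481, f₃=46, f₄=75.407407, f₅=115.481481, f₆=168.
(h/2)·[f₀ + 2f₁ + 2f₂ + 2f₃ + 2f₄ + 2f₅ + f₆] = 0.333333·(720.888889) = 240.2963.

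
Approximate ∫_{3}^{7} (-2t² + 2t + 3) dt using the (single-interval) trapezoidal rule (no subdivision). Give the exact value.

T = (b−a)/2 · [f(3) + f(7)] = 2·[(-9) + (-81)] = -180.

-180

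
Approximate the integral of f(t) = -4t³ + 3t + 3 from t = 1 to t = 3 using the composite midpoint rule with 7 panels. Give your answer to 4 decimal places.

-61.6735

h = (3 − 1)/7 = 0.285714.
Midpoints m₁,…,m₇ = 1.142857, 1.428571, 1.714286, 2, 2.285714, 2.571429, 2.857143.
f(m₁)=0.457726, f(m₂)=-4.376093, f(m₃)=-12.008746, f(m₄)=-23, f(m₅)=-37.909621, f(m₆)=-57.297376, f(m₇)=-81.723032.
h·[f(m₁) + f(m₂) + f(m₃) + f(m₄) + f(m₅) + f(m₆) + f(m₇)] = 0.285714·(-215.857143) = -61.6735.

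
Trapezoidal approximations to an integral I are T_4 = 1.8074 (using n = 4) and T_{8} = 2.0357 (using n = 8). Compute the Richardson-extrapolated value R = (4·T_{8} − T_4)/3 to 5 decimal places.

R = (4·T_{8} − T_4) / 3 = (4·2.0357 − 1.8074)/3 = (6.3354)/3 = 2.11180.

2.11180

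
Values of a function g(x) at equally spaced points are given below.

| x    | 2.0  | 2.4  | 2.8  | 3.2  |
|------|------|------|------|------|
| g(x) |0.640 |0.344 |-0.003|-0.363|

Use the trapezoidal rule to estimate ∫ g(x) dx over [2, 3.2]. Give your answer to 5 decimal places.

h = 0.4, n = 3.
(h/2)·[y₀ + 2y₁ + 2y₂ + y₃] = 0.2·(0.959) = 0.19180.

0.19180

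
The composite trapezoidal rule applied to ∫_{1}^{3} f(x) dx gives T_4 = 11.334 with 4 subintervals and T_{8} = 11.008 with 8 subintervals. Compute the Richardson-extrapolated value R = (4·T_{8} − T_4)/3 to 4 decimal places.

10.8993

R = (4·T_{8} − T_4) / 3 = (4·11.008 − 11.334)/3 = (32.698)/3 = 10.8993.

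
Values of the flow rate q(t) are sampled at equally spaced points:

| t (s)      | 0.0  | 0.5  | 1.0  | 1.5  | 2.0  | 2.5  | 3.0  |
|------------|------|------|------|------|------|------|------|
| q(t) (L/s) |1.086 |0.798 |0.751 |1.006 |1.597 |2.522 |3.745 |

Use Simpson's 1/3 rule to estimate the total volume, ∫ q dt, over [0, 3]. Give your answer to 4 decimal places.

h = 0.5, n = 6.
(h/3)·[y₀ + 4y₁ + 2y₂ + 4y₃ + 2y₄ + 4y₅ + y₆] = 0.166667·(26.831) = 4.4718.

4.4718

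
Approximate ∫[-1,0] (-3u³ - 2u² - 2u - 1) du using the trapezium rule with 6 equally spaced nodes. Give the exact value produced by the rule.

h = (0 − (-1))/5 = 0.2.
Nodes u₀,…,u₅ = -1, -0.8, -0.6, -0.4, -0.2, 0.
f(u) = -3u³ - 2u² - 2u - 1: f₀=2, f₁=0.856, f₂=0.128, f₃=-0.328, f₄=-0.656, f₅=-1.
(h/2)·[f₀ + 2f₁ + 2f₂ + 2f₃ + 2f₄ + f₅] = 0.1·(1) = 0.1.

0.1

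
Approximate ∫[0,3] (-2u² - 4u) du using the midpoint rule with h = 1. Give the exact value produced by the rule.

-35.5

h = (3 − 0)/3 = 1.
Midpoints m₁,…,m₃ = 0.5, 1.5, 2.5.
f(m₁)=-2.5, f(m₂)=-10.5, f(m₃)=-22.5.
h·[f(m₁) + f(m₂) + f(m₃)] = 1·(-35.5) = -35.5.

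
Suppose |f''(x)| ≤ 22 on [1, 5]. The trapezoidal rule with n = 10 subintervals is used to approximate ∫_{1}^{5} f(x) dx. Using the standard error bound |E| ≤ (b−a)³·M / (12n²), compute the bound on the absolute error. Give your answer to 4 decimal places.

|E| ≤ (4)³·22 / (12·10²) = 1408/1200 = 1.1733.

1.1733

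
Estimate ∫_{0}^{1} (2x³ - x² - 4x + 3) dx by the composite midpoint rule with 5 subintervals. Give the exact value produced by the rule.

h = (1 − 0)/5 = 0.2.
Midpoints m₁,…,m₅ = 0.1, 0.3, 0.5, 0.7, 0.9.
f(m₁)=2.592, f(m₂)=1.764, f(m₃)=1, f(m₄)=0.396, f(m₅)=0.048.
h·[f(m₁) + f(m₂) + f(m₃) + f(m₄) + f(m₅)] = 0.2·(5.8) = 1.16.

1.16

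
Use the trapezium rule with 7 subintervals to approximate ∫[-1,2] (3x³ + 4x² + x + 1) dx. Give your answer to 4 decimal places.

h = (2 − (-1))/7 = 0.428571.
Nodes x₀,…,x₇ = -1, -0.571429, -0.142857, 0.285714, 0.714286, 1.142857, 1.571429, 2.
f(x) = 3x³ + 4x² + x + 1: f₀=1, f₁=1.174927, f₂=0.930029, f₃=1.682216, f₄=4.848397, f₅=11.845481, f₆=24.090379, f₇=43.
(h/2)·[f₀ + 2f₁ + 2f₂ + 2f₃ + 2f₄ + 2f₅ + 2f₆ + f₇] = 0.214286·(133.142857) = 28.5306.

28.5306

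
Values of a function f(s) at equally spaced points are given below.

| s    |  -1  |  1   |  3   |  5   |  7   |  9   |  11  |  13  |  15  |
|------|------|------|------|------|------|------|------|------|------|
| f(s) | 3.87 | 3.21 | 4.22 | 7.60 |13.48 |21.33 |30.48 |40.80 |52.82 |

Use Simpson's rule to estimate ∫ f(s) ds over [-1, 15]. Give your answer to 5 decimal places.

296.54000

h = 2, n = 8.
(h/3)·[y₀ + 4y₁ + 2y₂ + 4y₃ + 2y₄ + 4y₅ + 2y₆ + 4y₇ + y₈] = 0.666667·(444.81) = 296.54000.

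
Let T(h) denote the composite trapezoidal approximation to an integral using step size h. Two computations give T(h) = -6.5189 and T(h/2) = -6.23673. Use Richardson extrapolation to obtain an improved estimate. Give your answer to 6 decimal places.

R = (4·T(h/2) − T(h)) / 3 = (4·(-6.23673) − (-6.5189))/3 = (-18.42802)/3 = -6.142673.

-6.142673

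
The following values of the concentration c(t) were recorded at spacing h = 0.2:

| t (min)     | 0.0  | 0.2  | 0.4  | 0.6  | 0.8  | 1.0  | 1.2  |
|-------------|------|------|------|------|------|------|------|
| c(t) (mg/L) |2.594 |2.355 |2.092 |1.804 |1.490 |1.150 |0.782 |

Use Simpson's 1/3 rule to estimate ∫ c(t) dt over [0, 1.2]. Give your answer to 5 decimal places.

2.11840

h = 0.2, n = 6.
(h/3)·[y₀ + 4y₁ + 2y₂ + 4y₃ + 2y₄ + 4y₅ + y₆] = 0.066667·(31.776) = 2.11840.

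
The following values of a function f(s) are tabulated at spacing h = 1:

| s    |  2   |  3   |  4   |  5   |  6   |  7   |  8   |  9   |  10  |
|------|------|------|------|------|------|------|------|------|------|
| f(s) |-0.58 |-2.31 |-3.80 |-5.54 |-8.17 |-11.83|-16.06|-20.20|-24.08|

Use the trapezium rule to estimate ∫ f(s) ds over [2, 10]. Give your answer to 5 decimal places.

-80.24000

h = 1, n = 8.
(h/2)·[y₀ + 2y₁ + 2y₂ + 2y₃ + 2y₄ + 2y₅ + 2y₆ + 2y₇ + y₈] = 0.5·(-160.48) = -80.24000.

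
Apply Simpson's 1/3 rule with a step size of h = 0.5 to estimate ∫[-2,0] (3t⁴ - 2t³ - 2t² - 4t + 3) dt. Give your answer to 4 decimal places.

35.9167

h = (0 − (-2))/4 = 0.5.
Nodes t₀,…,t₄ = -2, -1.5, -1, -0.5, 0.
f(t) = 3t⁴ - 2t³ - 2t² - 4t + 3: f₀=67, f₁=26.4375, f₂=10, f₃=4.9375, f₄=3.
(h/3)·[f₀ + 4f₁ + 2f₂ + 4f₃ + f₄] = 0.166667·(215.5) = 35.9167.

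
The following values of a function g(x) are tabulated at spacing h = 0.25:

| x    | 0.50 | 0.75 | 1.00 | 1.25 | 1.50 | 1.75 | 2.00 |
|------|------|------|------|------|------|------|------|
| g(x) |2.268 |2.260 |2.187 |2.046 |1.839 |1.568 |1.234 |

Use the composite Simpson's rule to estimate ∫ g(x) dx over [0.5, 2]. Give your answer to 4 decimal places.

2.9208

h = 0.25, n = 6.
(h/3)·[y₀ + 4y₁ + 2y₂ + 4y₃ + 2y₄ + 4y₅ + y₆] = 0.083333·(35.050) = 2.9208.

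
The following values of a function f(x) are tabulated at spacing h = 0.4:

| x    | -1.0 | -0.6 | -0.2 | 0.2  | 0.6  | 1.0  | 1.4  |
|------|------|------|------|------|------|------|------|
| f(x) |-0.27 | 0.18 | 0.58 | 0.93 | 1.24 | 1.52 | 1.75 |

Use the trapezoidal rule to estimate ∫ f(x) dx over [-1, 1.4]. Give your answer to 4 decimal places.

2.0760

h = 0.4, n = 6.
(h/2)·[y₀ + 2y₁ + 2y₂ + 2y₃ + 2y₄ + 2y₅ + y₆] = 0.2·(10.38) = 2.0760.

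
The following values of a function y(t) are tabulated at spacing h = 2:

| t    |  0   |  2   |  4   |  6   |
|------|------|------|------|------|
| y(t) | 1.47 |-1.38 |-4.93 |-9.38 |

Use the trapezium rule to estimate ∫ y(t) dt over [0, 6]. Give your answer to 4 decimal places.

-20.5300

h = 2, n = 3.
(h/2)·[y₀ + 2y₁ + 2y₂ + y₃] = 1·(-20.53) = -20.5300.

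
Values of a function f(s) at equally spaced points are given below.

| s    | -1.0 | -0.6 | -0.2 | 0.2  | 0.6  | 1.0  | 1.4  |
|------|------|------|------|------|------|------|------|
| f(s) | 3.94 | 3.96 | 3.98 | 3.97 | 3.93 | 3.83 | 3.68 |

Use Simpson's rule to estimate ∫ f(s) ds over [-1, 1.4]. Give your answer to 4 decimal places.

h = 0.4, n = 6.
(h/3)·[y₀ + 4y₁ + 2y₂ + 4y₃ + 2y₄ + 4y₅ + y₆] = 0.133333·(70.48) = 9.3973.

9.3973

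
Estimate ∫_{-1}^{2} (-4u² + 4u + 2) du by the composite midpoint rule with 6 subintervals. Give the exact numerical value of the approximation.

0.25

h = (2 − (-1))/6 = 0.5.
Midpoints m₁,…,m₆ = -0.75, -0.25, 0.25, 0.75, 1.25, 1.75.
f(m₁)=-3.25, f(m₂)=0.75, f(m₃)=2.75, f(m₄)=2.75, f(m₅)=0.75, f(m₆)=-3.25.
h·[f(m₁) + f(m₂) + f(m₃) + f(m₄) + f(m₅) + f(m₆)] = 0.5·(0.5) = 0.25.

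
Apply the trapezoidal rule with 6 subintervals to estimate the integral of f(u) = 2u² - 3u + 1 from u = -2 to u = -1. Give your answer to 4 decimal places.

h = (-1 − (-2))/6 = 0.166667.
Nodes u₀,…,u₆ = -2, -1.833333, -1.666667, -1.5, -1.333333, -1.166667, -1.
f(u) = 2u² - 3u + 1: f₀=15, f₁=13.222222, f₂=11.555556, f₃=10, f₄=8.555556, f₅=7.222222, f₆=6.
(h/2)·[f₀ + 2f₁ + 2f₂ + 2f₃ + 2f₄ + 2f₅ + f₆] = 0.083333·(122.111111) = 10.1759.

10.1759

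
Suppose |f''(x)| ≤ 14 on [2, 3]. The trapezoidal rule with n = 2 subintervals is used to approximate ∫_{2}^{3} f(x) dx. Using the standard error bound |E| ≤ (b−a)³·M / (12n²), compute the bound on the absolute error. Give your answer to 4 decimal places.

|E| ≤ (1)³·14 / (12·2²) = 14/48 = 0.2917.

0.2917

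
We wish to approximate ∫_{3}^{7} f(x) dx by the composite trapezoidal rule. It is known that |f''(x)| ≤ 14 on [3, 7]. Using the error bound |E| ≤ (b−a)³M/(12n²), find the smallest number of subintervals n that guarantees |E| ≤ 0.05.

Need 896/(12n²) ≤ 0.05.
n² ≥ 896/(12·0.05) = 1493.33 ⇒ n ≥ 38.6437, so the smallest n is 39.

39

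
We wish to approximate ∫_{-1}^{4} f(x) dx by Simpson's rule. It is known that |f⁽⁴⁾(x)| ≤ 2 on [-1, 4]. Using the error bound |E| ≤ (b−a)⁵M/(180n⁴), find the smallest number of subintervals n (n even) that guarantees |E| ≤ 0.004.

10

Need 6250/(180n⁴) ≤ 0.004.
n⁴ ≥ 6250/(180·0.004) = 8680.56 ⇒ n ≥ 9.6524, so the smallest even n is 10. (n must be even for Simpson's rule.)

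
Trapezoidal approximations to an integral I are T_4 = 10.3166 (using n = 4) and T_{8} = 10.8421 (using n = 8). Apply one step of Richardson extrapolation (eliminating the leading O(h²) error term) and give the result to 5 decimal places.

R = (4·T_{8} − T_4) / 3 = (4·10.8421 − 10.3166)/3 = (33.0518)/3 = 11.01727.

11.01727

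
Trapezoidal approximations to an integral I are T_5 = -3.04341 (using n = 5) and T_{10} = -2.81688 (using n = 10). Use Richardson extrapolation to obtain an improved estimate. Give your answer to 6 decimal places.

R = (4·T_{10} − T_5) / 3 = (4·(-2.81688) − (-3.04341))/3 = (-8.22411)/3 = -2.741370.

-2.741370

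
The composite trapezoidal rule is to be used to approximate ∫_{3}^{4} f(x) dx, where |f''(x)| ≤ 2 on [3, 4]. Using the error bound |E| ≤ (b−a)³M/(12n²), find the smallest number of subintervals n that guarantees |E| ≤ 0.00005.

Need 2/(12n²) ≤ 0.00005.
n² ≥ 2/(12·0.00005) = 3333.33 ⇒ n ≥ 57.7350, so the smallest n is 58.

58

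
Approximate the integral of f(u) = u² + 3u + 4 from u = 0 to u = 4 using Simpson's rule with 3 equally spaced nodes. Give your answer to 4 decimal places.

61.3333

h = (4 − 0)/2 = 2.
Nodes u₀,…,u₂ = 0, 2, 4.
f(u) = u² + 3u + 4: f₀=4, f₁=14, f₂=32.
(h/3)·[f₀ + 4f₁ + f₂] = 0.666667·(92) = 61.3333.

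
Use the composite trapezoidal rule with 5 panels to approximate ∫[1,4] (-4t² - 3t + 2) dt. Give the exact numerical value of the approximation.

-101.22

h = (4 − 1)/5 = 0.6.
Nodes t₀,…,t₅ = 1, 1.6, 2.2, 2.8, 3.4, 4.
f(t) = -4t² - 3t + 2: f₀=-5, f₁=-13.04, f₂=-23.96, f₃=-37.76, f₄=-54.44, f₅=-74.
(h/2)·[f₀ + 2f₁ + 2f₂ + 2f₃ + 2f₄ + f₅] = 0.3·(-337.4) = -101.22.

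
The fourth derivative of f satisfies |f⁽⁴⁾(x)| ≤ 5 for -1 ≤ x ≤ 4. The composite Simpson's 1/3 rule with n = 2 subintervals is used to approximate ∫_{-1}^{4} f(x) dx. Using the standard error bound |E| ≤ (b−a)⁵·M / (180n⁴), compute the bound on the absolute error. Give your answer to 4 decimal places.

|E| ≤ (5)⁵·5 / (180·2⁴) = 15625/2880 = 5.4253.

5.4253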